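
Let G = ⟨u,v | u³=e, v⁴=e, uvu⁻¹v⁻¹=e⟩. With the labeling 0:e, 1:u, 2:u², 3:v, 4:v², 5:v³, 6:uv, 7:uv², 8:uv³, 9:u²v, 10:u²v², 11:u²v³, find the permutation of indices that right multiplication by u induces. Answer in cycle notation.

(0 1 2)(3 6 9)(4 7 10)(5 8 11)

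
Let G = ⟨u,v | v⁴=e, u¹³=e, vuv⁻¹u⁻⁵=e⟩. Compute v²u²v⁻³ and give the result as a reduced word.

Multiply left to right, reducing at each step:
  (v²) · u² = u¹¹v²
  (u¹¹v²) · v⁻³ = u¹¹v³

Answer: u¹¹v³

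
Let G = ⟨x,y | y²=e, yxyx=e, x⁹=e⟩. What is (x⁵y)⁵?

Compute successive powers of (x⁵y), reducing at each step:
  (x⁵y)²: (x⁵y) · x⁵ = y;   y · y = e
  (x⁵y)³: e · x⁵ = x⁵;   (x⁵) · y = x⁵y
  (x⁵y)⁴: (x⁵y) · x⁵ = y;   y · y = e
  (x⁵y)⁵: e · x⁵ = x⁵;   (x⁵) · y = x⁵y

Answer: x⁵y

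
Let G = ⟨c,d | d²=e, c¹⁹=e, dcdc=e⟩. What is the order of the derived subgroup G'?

G' = [G, G] is generated by all commutators. The generator-pair commutators are: [c, d] = c².
The subgroup they normally generate is {e, c, c², c³, c⁴, c⁵, c⁶, c⁷, c⁸, c⁹, c¹⁰, c¹¹, c¹², c¹³, c¹⁴, c¹⁵, c¹⁶, c¹⁷, c¹⁸}, of order 19.
Check: |G/G'| = 38/19 = 2 is the order of the abelianisation.

Answer: 19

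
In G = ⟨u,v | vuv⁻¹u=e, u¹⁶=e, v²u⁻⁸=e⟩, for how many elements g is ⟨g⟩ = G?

⟨g⟩ = G would require ord(g) = |G| = 32, but the maximum element order in G is 16 < 32. So G is not cyclic and no single element generates it: the count is 0.

Answer: 0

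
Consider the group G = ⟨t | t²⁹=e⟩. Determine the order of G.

G is generated by a single element, so G is cyclic. The relator gives t²⁹ = e and no smaller power is forced to be e, so the 29 powers {e, t, t², t³, t⁴, t⁵, t⁶, t⁷, t⁸, t⁹, t²², t²³, t²¹, t²⁰, t²⁴, t²⁵, t²⁶, t²⁷, t²⁸, t¹², t¹³, t¹¹, t¹⁰, t¹⁴, t¹⁵, t¹⁶, t¹⁷, t¹⁸, t¹⁹} are distinct. Hence |G| = 29.

Answer: 29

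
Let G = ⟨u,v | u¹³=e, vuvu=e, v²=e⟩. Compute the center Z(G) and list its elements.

An element z ∈ Z(G) iff z commutes with every generator.
For example e is central: e·u = u = u·e; e·v = v = v·e.
Whereas u ∉ Z(G) since u·v = uv ≠ u¹²v = v·u.
Checking each of the 26 elements this way gives Z(G) = {e}, of order 1.

Answer: {e}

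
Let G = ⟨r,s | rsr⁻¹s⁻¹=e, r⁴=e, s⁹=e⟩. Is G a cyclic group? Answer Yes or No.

|G| = 36. The element rs has order 36 (its powers give 36 distinct elements), so ⟨rs⟩ = G and G is cyclic.

Answer: Yes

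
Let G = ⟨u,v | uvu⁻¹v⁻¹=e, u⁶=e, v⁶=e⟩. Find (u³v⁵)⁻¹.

The order of (u³v⁵) is 6 (smallest k with (u³v⁵)ᵏ = e), so (u³v⁵)⁻¹ = (u³v⁵)⁵ = u³v.
Check: (u³v⁵) · (u³v) → (u³v⁵) · u³ = v⁵;   (v⁵) · v = e, giving e as required.

Answer: u³v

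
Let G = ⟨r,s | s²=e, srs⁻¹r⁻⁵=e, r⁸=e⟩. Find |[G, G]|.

G' = [G, G] is generated by all commutators. The generator-pair commutators are: [r, s] = r⁴.
The subgroup they normally generate is {e, r⁴}, of order 2.
Check: |G/G'| = 16/2 = 8 is the order of the abelianisation.

Answer: 2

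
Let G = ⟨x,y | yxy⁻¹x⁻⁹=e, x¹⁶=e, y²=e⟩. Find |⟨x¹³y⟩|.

|⟨x¹³y⟩| equals the order of x¹³y. Compute successive powers until reaching e:
  (x¹³y)¹ = x¹³y, (x¹³y)² = x², (x¹³y)³ = x¹⁵y, (x¹³y)⁴ = x⁴, (x¹³y)⁵ = xy, (x¹³y)⁶ = x⁶, (x¹³y)⁷ = x³y, (x¹³y)⁸ = x⁸, (x¹³y)⁹ = x⁵y, (x¹³y)¹⁰ = x¹⁰, (x¹³y)¹¹ = x⁷y, (x¹³y)¹² = x¹², (x¹³y)¹³ = x⁹y, (x¹³y)¹⁴ = x¹⁴, (x¹³y)¹⁵ = x¹¹y, (x¹³y)¹⁶ = e.
The smallest positive k with (x¹³y)ᵏ = e is 16, so |⟨x¹³y⟩| = 16.

Answer: 16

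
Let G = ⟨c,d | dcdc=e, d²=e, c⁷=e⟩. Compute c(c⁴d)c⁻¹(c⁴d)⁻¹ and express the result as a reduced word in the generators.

[c, (c⁴d)] = c·(c⁴d)·c⁻¹·(c⁴d)⁻¹.
  c · (c⁴d) = c⁵d
  (c⁵d) · (c⁶) = c⁶d
  (c⁶d) · (c⁴d) = c²

Answer: c²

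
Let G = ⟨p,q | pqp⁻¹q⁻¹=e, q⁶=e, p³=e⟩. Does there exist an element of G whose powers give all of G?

|G| = 18, but the maximum element order in G is 6 < 18. No single element generates all of G, so G is not cyclic.

Answer: No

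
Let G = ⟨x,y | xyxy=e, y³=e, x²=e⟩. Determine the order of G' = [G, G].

G' = [G, G] is generated by all commutators. The generator-pair commutators are: [x, y] = y.
The subgroup they normally generate is {e, y, y²}, of order 3.
Check: |G/G'| = 6/3 = 2 is the order of the abelianisation.

Answer: 3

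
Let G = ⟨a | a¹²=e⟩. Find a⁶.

Compute successive powers of a, reducing at each step:
  a²: a · a = a²
  a³: (a²) · a = a³
  a⁴: (a³) · a = a⁴
  a⁵: (a⁴) · a = a⁵
  a⁶: (a⁵) · a = a⁶

Answer: a⁶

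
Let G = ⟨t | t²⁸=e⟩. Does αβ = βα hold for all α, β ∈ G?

G has a single generator, so G is cyclic and hence abelian.

Answer: Yes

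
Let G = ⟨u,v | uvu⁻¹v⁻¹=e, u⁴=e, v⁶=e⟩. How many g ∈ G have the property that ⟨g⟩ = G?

⟨g⟩ = G would require ord(g) = |G| = 24, but the maximum element order in G is 12 < 24. So G is not cyclic and no single element generates it: the count is 0.

Answer: 0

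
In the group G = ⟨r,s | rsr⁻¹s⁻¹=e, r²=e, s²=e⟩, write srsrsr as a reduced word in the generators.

Multiply left to right, reducing at each step:
  s · r = rs
  (rs) · s = r
  r · r = e
  e · s = s
  s · r = rs

Answer: rs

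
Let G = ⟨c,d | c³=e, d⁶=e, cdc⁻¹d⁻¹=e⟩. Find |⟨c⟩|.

|⟨c⟩| equals the order of c. Compute successive powers until reaching e:
  c¹ = c, c² = c², c³ = e.
The smallest positive k with cᵏ = e is 3, so |⟨c⟩| = 3.

Answer: 3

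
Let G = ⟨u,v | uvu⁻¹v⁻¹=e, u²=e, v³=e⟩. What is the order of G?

Enumerate words in the generators, reducing via the relations: the distinct elements are
  {e, u, v, uv, v², uv²}.
No further products give new elements, so |G| = 6.

Answer: 6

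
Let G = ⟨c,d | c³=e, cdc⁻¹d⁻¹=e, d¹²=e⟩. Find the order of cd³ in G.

Compute successive powers until reaching e:
  (cd³)¹ = cd³, (cd³)² = c²d⁶, (cd³)³ = d⁹, (cd³)⁴ = c, (cd³)⁵ = c²d³, (cd³)⁶ = d⁶, (cd³)⁷ = cd⁹, (cd³)⁸ = c², (cd³)⁹ = d³, (cd³)¹⁰ = cd⁶, (cd³)¹¹ = c²d⁹, (cd³)¹² = e.
The smallest positive k with (cd³)ᵏ = e is 12.

Answer: 12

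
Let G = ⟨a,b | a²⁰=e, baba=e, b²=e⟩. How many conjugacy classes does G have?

The conjugacy classes (representative and size) are:
  [e] (size 1), [a] (size 2), [a¹⁸] (size 2), [a³] (size 2), [a⁴] (size 2), [a¹⁵] (size 2), [a¹⁴] (size 2), [a⁷] (size 2), [a¹²] (size 2), [a¹¹] (size 2), [a¹⁰] (size 1), [a¹⁸b] (size 10), [a⁵b] (size 10).
Class equation: 1 + 2 + 2 + 2 + 2 + 2 + 2 + 2 + 2 + 2 + 1 + 10 + 10 = 40 = |G|. So G has 13 conjugacy classes.

Answer: 13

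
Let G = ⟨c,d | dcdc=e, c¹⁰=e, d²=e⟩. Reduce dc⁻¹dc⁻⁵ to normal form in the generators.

Multiply left to right, reducing at each step:
  d · c⁻¹ = cd
  (cd) · d = c
  c · c⁻⁵ = c⁶

Answer: c⁶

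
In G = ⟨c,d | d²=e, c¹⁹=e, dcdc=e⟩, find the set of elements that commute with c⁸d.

⟨c⁸d⟩ ⊆ C_G(c⁸d) since powers of c⁸d commute with c⁸d; so |C_G(c⁸d)| ≥ |⟨c⁸d⟩| = 2.
By orbit–stabilizer, |C_G(c⁸d)| = |G| / |conj. class of c⁸d| = 38 / 19 = 2.
The 2 elements commuting with c⁸d are {e, c⁸d}.

Answer: {e, c⁸d}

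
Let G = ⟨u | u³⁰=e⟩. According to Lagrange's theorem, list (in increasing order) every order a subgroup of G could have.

|G| = 30 = 2 · 3 · 5. By Lagrange's theorem the order of any subgroup divides 30; the divisors of 30 are 1, 2, 3, 5, 6, 10, 15, 30.

Answer: 1, 2, 3, 5, 6, 10, 15, 30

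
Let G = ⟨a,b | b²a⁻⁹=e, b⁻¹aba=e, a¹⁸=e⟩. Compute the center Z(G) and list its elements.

An element z ∈ Z(G) iff z commutes with every generator.
For example a⁹ is central: (a⁹)·a = a¹⁰ = a·(a⁹); (a⁹)·b = b⁻¹ = b·(a⁹).
Whereas a ∉ Z(G) since a·b = ab ≠ a⁸b⁻¹ = b·a.
Checking each of the 36 elements this way gives Z(G) = {e, a⁹}, of order 2.

Answer: {e, a⁹}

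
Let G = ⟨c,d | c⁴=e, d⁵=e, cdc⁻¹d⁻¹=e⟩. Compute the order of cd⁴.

Compute successive powers until reaching e:
  (cd⁴)¹ = cd⁴, (cd⁴)² = c²d³, (cd⁴)³ = c³d², (cd⁴)⁴ = d, (cd⁴)⁵ = c, (cd⁴)⁶ = c²d⁴, (cd⁴)⁷ = c³d³, (cd⁴)⁸ = d², (cd⁴)⁹ = cd, (cd⁴)¹⁰ = c², (cd⁴)¹¹ = c³d⁴, (cd⁴)¹² = d³, (cd⁴)¹³ = cd², (cd⁴)¹⁴ = c²d, (cd⁴)¹⁵ = c³, (cd⁴)¹⁶ = d⁴, (cd⁴)¹⁷ = cd³, (cd⁴)¹⁸ = c²d², (cd⁴)¹⁹ = c³d, (cd⁴)²⁰ = e.
The smallest positive k with (cd⁴)ᵏ = e is 20.

Answer: 20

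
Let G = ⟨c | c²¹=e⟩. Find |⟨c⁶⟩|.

|⟨c⁶⟩| equals the order of c⁶. Compute successive powers until reaching e:
  (c⁶)¹ = c⁶, (c⁶)² = c¹², (c⁶)³ = c¹⁸, (c⁶)⁴ = c³, (c⁶)⁵ = c⁹, (c⁶)⁶ = c¹⁵, (c⁶)⁷ = e.
The smallest positive k with (c⁶)ᵏ = e is 7, so |⟨c⁶⟩| = 7.

Answer: 7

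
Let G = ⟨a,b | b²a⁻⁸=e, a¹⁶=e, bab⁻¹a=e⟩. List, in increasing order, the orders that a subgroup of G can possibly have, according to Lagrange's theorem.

|G| = 32 = 2⁵. By Lagrange's theorem the order of any subgroup divides 32; the divisors of 32 are 1, 2, 4, 8, 16, 32.

Answer: 1, 2, 4, 8, 16, 32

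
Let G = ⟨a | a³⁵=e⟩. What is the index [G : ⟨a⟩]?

First find ord(a) by computing successive powers:
  a¹ = a, a² = a², a³ = a³, a⁴ = a⁴, a⁵ = a⁵, a⁶ = a⁶, a⁷ = a⁷, a⁸ = a⁸, a⁹ = a⁹, a¹⁰ = a¹⁰, a¹¹ = a¹¹, a¹² = a¹², a¹³ = a¹³, a¹⁴ = a¹⁴, a¹⁵ = a¹⁵, a¹⁶ = a¹⁶, a¹⁷ = a¹⁷, a¹⁸ = a¹⁸, a¹⁹ = a¹⁹, a²⁰ = a²⁰, a²¹ = a²¹, a²² = a²², a²³ = a²³, a²⁴ = a²⁴, a²⁵ = a²⁵, a²⁶ = a²⁶, a²⁷ = a²⁷, a²⁸ = a²⁸, a²⁹ = a²⁹, a³⁰ = a³⁰, a³¹ = a³¹, a³² = a³², a³³ = a³³, a³⁴ = a³⁴, a³⁵ = e.
So |⟨a⟩| = ord(a) = 35. With |G| = 35, by Lagrange [G : ⟨a⟩] = 35/35 = 1.

Answer: 1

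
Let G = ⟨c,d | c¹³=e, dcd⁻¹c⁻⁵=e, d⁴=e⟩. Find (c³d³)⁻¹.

The order of (c³d³) is 4 (smallest k with (c³d³)ᵏ = e), so (c³d³)⁻¹ = (c³d³)³ = c¹¹d.
Check: (c³d³) · (c¹¹d) → (c³d³) · c¹¹ = d³;   (d³) · d = e, giving e as required.

Answer: c¹¹d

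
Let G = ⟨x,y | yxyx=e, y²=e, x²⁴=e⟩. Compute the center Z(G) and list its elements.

An element z ∈ Z(G) iff z commutes with every generator.
For example x¹² is central: (x¹²)·x = x¹³ = x·(x¹²); (x¹²)·y = x¹²y = y·(x¹²).
Whereas x ∉ Z(G) since x·y = xy ≠ x²³y = y·x.
Checking each of the 48 elements this way gives Z(G) = {e, x¹²}, of order 2.

Answer: {e, x¹²}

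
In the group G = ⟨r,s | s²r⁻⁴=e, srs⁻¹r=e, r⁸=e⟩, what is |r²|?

Compute successive powers until reaching e:
  (r²)¹ = r², (r²)² = r⁴, (r²)³ = r⁶, (r²)⁴ = e.
The smallest positive k with (r²)ᵏ = e is 4.

Answer: 4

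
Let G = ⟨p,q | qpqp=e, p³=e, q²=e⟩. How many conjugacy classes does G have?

The conjugacy classes (representative and size) are:
  [e] (size 1), [p] (size 2), [pq] (size 3).
Class equation: 1 + 2 + 3 = 6 = |G|. So G has 3 conjugacy classes.

Answer: 3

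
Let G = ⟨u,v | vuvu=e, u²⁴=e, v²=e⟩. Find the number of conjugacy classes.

The conjugacy classes (representative and size) are:
  [e] (size 1), [u²³] (size 2), [u²] (size 2), [u³] (size 2), [u²⁰] (size 2), [u¹⁹] (size 2), [u⁶] (size 2), [u⁷] (size 2), [u⁸] (size 2), [u⁹] (size 2), [u¹⁴] (size 2), [u¹¹] (size 2), [u¹²] (size 1), [u⁴v] (size 12), [u⁵v] (size 12).
Class equation: 1 + 2 + 2 + 2 + 2 + 2 + 2 + 2 + 2 + 2 + 2 + 2 + 1 + 12 + 12 = 48 = |G|. So G has 15 conjugacy classes.

Answer: 15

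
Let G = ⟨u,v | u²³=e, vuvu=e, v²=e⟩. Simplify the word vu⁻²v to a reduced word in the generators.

Multiply left to right, reducing at each step:
  v · u⁻² = u²v
  (u²v) · v = u²

Answer: u²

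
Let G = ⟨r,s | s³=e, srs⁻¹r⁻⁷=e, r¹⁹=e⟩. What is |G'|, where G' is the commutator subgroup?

G' = [G, G] is generated by all commutators. The generator-pair commutators are: [r, s] = r¹³.
The subgroup they normally generate is {e, r, r², r³, r⁴, r⁵, r⁶, r⁷, r⁸, r⁹, r¹⁰, r¹¹, r¹², r¹³, r¹⁴, r¹⁵, r¹⁶, r¹⁷, r¹⁸}, of order 19.
Check: |G/G'| = 57/19 = 3 is the order of the abelianisation.

Answer: 19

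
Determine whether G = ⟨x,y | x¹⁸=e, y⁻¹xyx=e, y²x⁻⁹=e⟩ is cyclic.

Every cyclic group is abelian. But x·y = xy while y·x = x⁸y⁻¹, so x·y ≠ y·x and G is not abelian. Hence G is not cyclic.

Answer: No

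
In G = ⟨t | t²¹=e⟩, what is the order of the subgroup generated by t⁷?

|⟨t⁷⟩| equals the order of t⁷. Compute successive powers until reaching e:
  (t⁷)¹ = t⁷, (t⁷)² = t¹⁴, (t⁷)³ = e.
The smallest positive k with (t⁷)ᵏ = e is 3, so |⟨t⁷⟩| = 3.

Answer: 3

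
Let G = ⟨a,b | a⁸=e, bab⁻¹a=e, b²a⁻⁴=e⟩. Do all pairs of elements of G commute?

a·b = ab but b·a = a³b⁻¹, so a·b ≠ b·a and G is not abelian.

Answer: No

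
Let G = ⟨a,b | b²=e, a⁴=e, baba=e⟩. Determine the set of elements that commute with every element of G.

An element z ∈ Z(G) iff z commutes with every generator.
For example a² is central: (a²)·a = a³ = a·(a²); (a²)·b = a²b = b·(a²).
Whereas a ∉ Z(G) since a·b = ab ≠ a³b = b·a.
Checking each of the 8 elements this way gives Z(G) = {e, a²}, of order 2.

Answer: {e, a²}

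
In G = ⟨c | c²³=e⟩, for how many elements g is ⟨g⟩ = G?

G is cyclic of order 23. An element generates G iff its order is 23, and a cyclic group of order 23 has exactly φ(23) = 22 such elements.

Answer: 22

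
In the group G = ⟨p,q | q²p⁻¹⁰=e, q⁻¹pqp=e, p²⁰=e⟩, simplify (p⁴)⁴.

Compute successive powers of (p⁴), reducing at each step:
  (p⁴)²: (p⁴) · p⁴ = p⁸
  (p⁴)³: (p⁸) · p⁴ = p¹²
  (p⁴)⁴: (p¹²) · p⁴ = p¹⁶

Answer: p¹⁶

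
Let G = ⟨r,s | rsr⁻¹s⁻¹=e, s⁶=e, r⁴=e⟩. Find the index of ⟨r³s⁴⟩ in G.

First find ord(r³s⁴) by computing successive powers:
  (r³s⁴)¹ = r³s⁴, (r³s⁴)² = r²s², (r³s⁴)³ = r, (r³s⁴)⁴ = s⁴, (r³s⁴)⁵ = r³s², (r³s⁴)⁶ = r², (r³s⁴)⁷ = rs⁴, (r³s⁴)⁸ = s², (r³s⁴)⁹ = r³, (r³s⁴)¹⁰ = r²s⁴, (r³s⁴)¹¹ = rs², (r³s⁴)¹² = e.
So |⟨r³s⁴⟩| = ord(r³s⁴) = 12. With |G| = 24, by Lagrange [G : ⟨r³s⁴⟩] = 24/12 = 2.

Answer: 2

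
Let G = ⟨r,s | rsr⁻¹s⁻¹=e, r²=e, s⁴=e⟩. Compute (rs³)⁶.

Compute successive powers of (rs³), reducing at each step:
  (rs³)²: (rs³) · r = s³;   (s³) · s³ = s²
  (rs³)³: (s²) · r = rs²;   (rs²) · s³ = rs
  (rs³)⁴: (rs) · r = s;   s · s³ = e
  (rs³)⁵: e · r = r;   r · s³ = rs³
  (rs³)⁶: (rs³) · r = s³;   (s³) · s³ = s²

Answer: s²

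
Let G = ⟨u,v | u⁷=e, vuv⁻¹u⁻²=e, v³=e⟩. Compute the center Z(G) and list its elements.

An element z ∈ Z(G) iff z commutes with every generator.
For example e is central: e·u = u = u·e; e·v = v = v·e.
Whereas u ∉ Z(G) since u·v = uv ≠ u²v = v·u.
Checking each of the 21 elements this way gives Z(G) = {e}, of order 1.

Answer: {e}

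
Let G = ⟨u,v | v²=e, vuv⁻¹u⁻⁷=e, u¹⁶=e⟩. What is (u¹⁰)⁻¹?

The order of (u¹⁰) is 8 (smallest k with (u¹⁰)ᵏ = e), so (u¹⁰)⁻¹ = (u¹⁰)⁷ = u⁶.
Check: (u¹⁰) · (u⁶) → (u¹⁰) · u⁶ = e, giving e as required.

Answer: u⁶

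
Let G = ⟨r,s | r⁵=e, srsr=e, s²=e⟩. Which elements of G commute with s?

⟨s⟩ ⊆ C_G(s) since powers of s commute with s; so |C_G(s)| ≥ |⟨s⟩| = 2.
By orbit–stabilizer, |C_G(s)| = |G| / |conj. class of s| = 10 / 5 = 2.
The 2 elements commuting with s are {e, s}.

Answer: {e, s}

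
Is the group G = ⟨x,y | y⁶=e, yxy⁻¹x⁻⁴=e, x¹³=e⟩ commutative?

x·y = xy but y·x = x⁴y, so x·y ≠ y·x and G is not abelian.

Answer: No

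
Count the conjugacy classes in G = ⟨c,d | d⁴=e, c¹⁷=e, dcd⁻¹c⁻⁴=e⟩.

The conjugacy classes (representative and size) are:
  [e] (size 1), [c⁴] (size 4), [c²] (size 4), [c⁵] (size 4), [c¹¹] (size 4), [c⁷d] (size 17), [c³d²] (size 17), [c⁹d³] (size 17).
Class equation: 1 + 4 + 4 + 4 + 4 + 17 + 17 + 17 = 68 = |G|. So G has 8 conjugacy classes.

Answer: 8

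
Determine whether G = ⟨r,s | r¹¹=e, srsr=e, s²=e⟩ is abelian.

r·s = rs but s·r = r¹⁰s, so r·s ≠ s·r and G is not abelian.

Answer: No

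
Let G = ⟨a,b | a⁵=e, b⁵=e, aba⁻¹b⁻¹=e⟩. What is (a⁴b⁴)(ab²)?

Compute (a⁴b⁴) · (ab²) by multiplying left to right and reducing via the relations at each step:
  (a⁴b⁴) · a = b⁴
  (b⁴) · b² = b

Answer: b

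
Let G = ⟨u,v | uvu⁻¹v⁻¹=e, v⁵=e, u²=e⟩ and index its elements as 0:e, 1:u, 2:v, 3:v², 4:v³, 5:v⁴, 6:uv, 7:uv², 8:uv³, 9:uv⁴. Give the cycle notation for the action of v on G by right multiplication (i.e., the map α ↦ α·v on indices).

(0 2 3 4 5)(1 6 7 8 9)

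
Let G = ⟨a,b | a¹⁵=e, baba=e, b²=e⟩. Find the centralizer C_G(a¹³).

⟨a¹³⟩ ⊆ C_G(a¹³) since powers of a¹³ commute with a¹³; so |C_G(a¹³)| ≥ |⟨a¹³⟩| = 15.
By orbit–stabilizer, |C_G(a¹³)| = |G| / |conj. class of a¹³| = 30 / 2 = 15.
The 15 elements commuting with a¹³ are {e, a, a², a³, a⁴, a⁵, a⁶, a⁷, a⁸, a⁹, a¹⁰, a¹¹, a¹², a¹³, a¹⁴}.

Answer: {e, a, a², a³, a⁴, a⁵, a⁶, a⁷, a⁸, a⁹, a¹⁰, a¹¹, a¹², a¹³, a¹⁴}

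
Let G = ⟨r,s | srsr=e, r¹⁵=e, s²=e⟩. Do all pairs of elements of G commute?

r·s = rs but s·r = r¹⁴s, so r·s ≠ s·r and G is not abelian.

Answer: No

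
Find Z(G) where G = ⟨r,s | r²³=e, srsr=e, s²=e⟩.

An element z ∈ Z(G) iff z commutes with every generator.
For example e is central: e·r = r = r·e; e·s = s = s·e.
Whereas r ∉ Z(G) since r·s = rs ≠ r²²s = s·r.
Checking each of the 46 elements this way gives Z(G) = {e}, of order 1.

Answer: {e}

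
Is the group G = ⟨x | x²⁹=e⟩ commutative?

G has a single generator, so G is cyclic and hence abelian.

Answer: Yes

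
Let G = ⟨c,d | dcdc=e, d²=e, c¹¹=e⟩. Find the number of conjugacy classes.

The conjugacy classes (representative and size) are:
  [e] (size 1), [c¹⁰] (size 2), [c²] (size 2), [c³] (size 2), [c⁷] (size 2), [c⁶] (size 2), [c²d] (size 11).
Class equation: 1 + 2 + 2 + 2 + 2 + 2 + 11 = 22 = |G|. So G has 7 conjugacy classes.

Answer: 7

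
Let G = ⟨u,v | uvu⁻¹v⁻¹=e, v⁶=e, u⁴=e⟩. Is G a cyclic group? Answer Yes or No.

|G| = 24, but the maximum element order in G is 12 < 24. No single element generates all of G, so G is not cyclic.

Answer: No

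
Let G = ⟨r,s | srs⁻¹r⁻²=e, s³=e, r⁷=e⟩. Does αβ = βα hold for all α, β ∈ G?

r·s = rs but s·r = r²s, so r·s ≠ s·r and G is not abelian.

Answer: No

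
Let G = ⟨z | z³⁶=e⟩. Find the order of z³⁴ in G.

Compute successive powers until reaching e:
  (z³⁴)¹ = z³⁴, (z³⁴)² = z³², (z³⁴)³ = z³⁰, (z³⁴)⁴ = z²⁸, (z³⁴)⁵ = z²⁶, (z³⁴)⁶ = z²⁴, (z³⁴)⁷ = z²², (z³⁴)⁸ = z²⁰, (z³⁴)⁹ = z¹⁸, (z³⁴)¹⁰ = z¹⁶, (z³⁴)¹¹ = z¹⁴, (z³⁴)¹² = z¹², (z³⁴)¹³ = z¹⁰, (z³⁴)¹⁴ = z⁸, (z³⁴)¹⁵ = z⁶, (z³⁴)¹⁶ = z⁴, (z³⁴)¹⁷ = z², (z³⁴)¹⁸ = e.
The smallest positive k with (z³⁴)ᵏ = e is 18.

Answer: 18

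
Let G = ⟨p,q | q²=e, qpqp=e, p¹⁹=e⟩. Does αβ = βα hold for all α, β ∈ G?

p·q = pq but q·p = p¹⁸q, so p·q ≠ q·p and G is not abelian.

Answer: No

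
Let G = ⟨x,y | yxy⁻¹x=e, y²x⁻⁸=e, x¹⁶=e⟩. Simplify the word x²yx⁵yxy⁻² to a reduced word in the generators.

Multiply left to right, reducing at each step:
  (x²) · y = x²y
  (x²y) · x⁵ = x⁵y⁻¹
  (x⁵y⁻¹) · y = x⁵
  (x⁵) · x = x⁶
  (x⁶) · y⁻² = x¹⁴

Answer: x¹⁴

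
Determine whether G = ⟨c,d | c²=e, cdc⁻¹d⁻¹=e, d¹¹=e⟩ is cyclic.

|G| = 22. The element cd has order 22 (its powers give 22 distinct elements), so ⟨cd⟩ = G and G is cyclic.

Answer: Yes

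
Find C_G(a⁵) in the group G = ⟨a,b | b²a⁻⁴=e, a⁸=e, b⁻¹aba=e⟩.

⟨a⁵⟩ ⊆ C_G(a⁵) since powers of a⁵ commute with a⁵; so |C_G(a⁵)| ≥ |⟨a⁵⟩| = 8.
By orbit–stabilizer, |C_G(a⁵)| = |G| / |conj. class of a⁵| = 16 / 2 = 8.
The 8 elements commuting with a⁵ are {e, a, a², a³, a⁴, a⁵, a⁶, a⁷}.

Answer: {e, a, a², a³, a⁴, a⁵, a⁶, a⁷}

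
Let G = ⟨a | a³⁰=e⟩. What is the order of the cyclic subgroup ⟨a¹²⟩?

|⟨a¹²⟩| equals the order of a¹². Compute successive powers until reaching e:
  (a¹²)¹ = a¹², (a¹²)² = a²⁴, (a¹²)³ = a⁶, (a¹²)⁴ = a¹⁸, (a¹²)⁵ = e.
The smallest positive k with (a¹²)ᵏ = e is 5, so |⟨a¹²⟩| = 5.

Answer: 5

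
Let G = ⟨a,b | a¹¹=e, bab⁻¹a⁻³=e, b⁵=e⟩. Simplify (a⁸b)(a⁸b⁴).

Compute (a⁸b) · (a⁸b⁴) by multiplying left to right and reducing via the relations at each step:
  (a⁸b) · a⁸ = a¹⁰b
  (a¹⁰b) · b⁴ = a¹⁰

Answer: a¹⁰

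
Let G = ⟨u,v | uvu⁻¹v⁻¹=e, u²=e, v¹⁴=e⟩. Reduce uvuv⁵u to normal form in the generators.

Multiply left to right, reducing at each step:
  u · v = uv
  (uv) · u = v
  v · v⁵ = v⁶
  (v⁶) · u = uv⁶

Answer: uv⁶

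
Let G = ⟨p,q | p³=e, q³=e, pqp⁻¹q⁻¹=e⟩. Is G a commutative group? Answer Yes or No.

Each pair of generators commutes: p·q = pq = q·p. Since the generators pairwise commute, every element of G commutes with every other, so G is abelian.

Answer: Yes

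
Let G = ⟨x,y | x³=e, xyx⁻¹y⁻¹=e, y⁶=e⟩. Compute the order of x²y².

Compute successive powers until reaching e:
  (x²y²)¹ = x²y², (x²y²)² = xy⁴, (x²y²)³ = e.
The smallest positive k with (x²y²)ᵏ = e is 3.

Answer: 3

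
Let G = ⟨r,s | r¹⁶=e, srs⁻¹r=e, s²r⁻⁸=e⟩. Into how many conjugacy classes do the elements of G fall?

The conjugacy classes (representative and size) are:
  [e] (size 1), [r] (size 2), [r¹⁴] (size 2), [r¹³] (size 2), [r¹²] (size 2), [r⁵] (size 2), [r¹⁰] (size 2), [r⁷] (size 2), [r⁸] (size 1), [s⁻¹] (size 8), [r⁷s⁻¹] (size 8).
Class equation: 1 + 2 + 2 + 2 + 2 + 2 + 2 + 2 + 1 + 8 + 8 = 32 = |G|. So G has 11 conjugacy classes.

Answer: 11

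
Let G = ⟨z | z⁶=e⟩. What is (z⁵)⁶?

Compute successive powers of (z⁵), reducing at each step:
  (z⁵)²: (z⁵) · z⁵ = z⁴
  (z⁵)³: (z⁴) · z⁵ = z³
  (z⁵)⁴: (z³) · z⁵ = z²
  (z⁵)⁵: (z²) · z⁵ = z
  (z⁵)⁶: z · z⁵ = e

Answer: e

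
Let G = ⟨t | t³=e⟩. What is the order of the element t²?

Compute successive powers until reaching e:
  (t²)¹ = t², (t²)² = t, (t²)³ = e.
The smallest positive k with (t²)ᵏ = e is 3.

Answer: 3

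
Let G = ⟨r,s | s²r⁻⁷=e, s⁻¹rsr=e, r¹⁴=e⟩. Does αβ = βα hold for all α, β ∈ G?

r·s = rs but s·r = r⁶s⁻¹, so r·s ≠ s·r and G is not abelian.

Answer: No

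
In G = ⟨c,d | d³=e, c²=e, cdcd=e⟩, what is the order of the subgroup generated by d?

|⟨d⟩| equals the order of d. Compute successive powers until reaching e:
  d¹ = d, d² = d², d³ = e.
The smallest positive k with dᵏ = e is 3, so |⟨d⟩| = 3.

Answer: 3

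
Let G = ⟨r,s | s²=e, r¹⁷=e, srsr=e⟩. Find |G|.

Enumerate words in the generators, reducing via the relations: the distinct elements are
  {e, r, s, rs, r², r³, r⁴, r⁵, r⁶, r⁷, r⁸, r⁹, r²s, r³s, r¹², r¹³, r¹¹, r¹⁰, r¹⁴, r¹⁵, r¹⁶, r⁴s, r⁵s, r⁶s, r⁷s, r⁸s, r⁹s, r¹²s, r¹³s, r¹¹s, r¹⁰s, r¹⁴s, r¹⁵s, r¹⁶s}.
No further products give new elements, so |G| = 34.

Answer: 34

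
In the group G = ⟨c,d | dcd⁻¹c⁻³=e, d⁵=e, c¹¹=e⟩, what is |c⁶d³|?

Compute successive powers until reaching e:
  (c⁶d³)¹ = c⁶d³, (c⁶d³)² = c³d, (c⁶d³)³ = c¹⁰d⁴, (c⁶d³)⁴ = cd², (c⁶d³)⁵ = e.
The smallest positive k with (c⁶d³)ᵏ = e is 5.

Answer: 5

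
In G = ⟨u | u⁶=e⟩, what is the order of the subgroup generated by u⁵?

|⟨u⁵⟩| equals the order of u⁵. Compute successive powers until reaching e:
  (u⁵)¹ = u⁵, (u⁵)² = u⁴, (u⁵)³ = u³, (u⁵)⁴ = u², (u⁵)⁵ = u, (u⁵)⁶ = e.
The smallest positive k with (u⁵)ᵏ = e is 6, so |⟨u⁵⟩| = 6.

Answer: 6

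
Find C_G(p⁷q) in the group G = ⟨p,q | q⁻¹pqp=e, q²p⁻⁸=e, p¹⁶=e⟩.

⟨p⁷q⟩ ⊆ C_G(p⁷q) since powers of p⁷q commute with p⁷q; so |C_G(p⁷q)| ≥ |⟨p⁷q⟩| = 4.
By orbit–stabilizer, |C_G(p⁷q)| = |G| / |conj. class of p⁷q| = 32 / 8 = 4.
The 4 elements commuting with p⁷q are {e, p⁸, p⁷q, p⁷q⁻¹}.

Answer: {e, p⁸, p⁷q, p⁷q⁻¹}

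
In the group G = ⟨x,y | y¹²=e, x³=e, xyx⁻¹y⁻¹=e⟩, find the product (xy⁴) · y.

Compute (xy⁴) · y by multiplying left to right and reducing via the relations at each step:
  (xy⁴) · y = xy⁵

Answer: xy⁵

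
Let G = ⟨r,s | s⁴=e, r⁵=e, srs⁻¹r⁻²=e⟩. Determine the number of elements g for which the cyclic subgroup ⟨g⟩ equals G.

⟨g⟩ = G would require ord(g) = |G| = 20, but the maximum element order in G is 5 < 20. So G is not cyclic and no single element generates it: the count is 0.

Answer: 0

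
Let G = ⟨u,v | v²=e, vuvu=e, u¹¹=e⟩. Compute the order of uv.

Compute successive powers until reaching e:
  (uv)¹ = uv, (uv)² = e.
The smallest positive k with (uv)ᵏ = e is 2.

Answer: 2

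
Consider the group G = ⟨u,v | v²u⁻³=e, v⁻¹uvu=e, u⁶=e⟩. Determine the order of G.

Enumerate words in the generators, reducing via the relations: the distinct elements are
  {e, u, v, uv, u², u³, u⁴, u⁵, u²v, v⁻¹, uv⁻¹, u²v⁻¹}.
No further products give new elements, so |G| = 12.

Answer: 12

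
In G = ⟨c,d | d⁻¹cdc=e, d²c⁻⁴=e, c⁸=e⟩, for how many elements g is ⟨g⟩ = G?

⟨g⟩ = G would require ord(g) = |G| = 16, but the maximum element order in G is 8 < 16. So G is not cyclic and no single element generates it: the count is 0.

Answer: 0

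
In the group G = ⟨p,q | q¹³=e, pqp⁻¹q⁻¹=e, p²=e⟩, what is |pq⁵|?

Compute successive powers until reaching e:
  (pq⁵)¹ = pq⁵, (pq⁵)² = q¹⁰, (pq⁵)³ = pq², (pq⁵)⁴ = q⁷, (pq⁵)⁵ = pq¹², (pq⁵)⁶ = q⁴, (pq⁵)⁷ = pq⁹, (pq⁵)⁸ = q, (pq⁵)⁹ = pq⁶, (pq⁵)¹⁰ = q¹¹, (pq⁵)¹¹ = pq³, (pq⁵)¹² = q⁸, (pq⁵)¹³ = p, (pq⁵)¹⁴ = q⁵, (pq⁵)¹⁵ = pq¹⁰, (pq⁵)¹⁶ = q², (pq⁵)¹⁷ = pq⁷, (pq⁵)¹⁸ = q¹², (pq⁵)¹⁹ = pq⁴, (pq⁵)²⁰ = q⁹, (pq⁵)²¹ = pq, (pq⁵)²² = q⁶, (pq⁵)²³ = pq¹¹, (pq⁵)²⁴ = q³, (pq⁵)²⁵ = pq⁸, (pq⁵)²⁶ = e.
The smallest positive k with (pq⁵)ᵏ = e is 26.

Answer: 26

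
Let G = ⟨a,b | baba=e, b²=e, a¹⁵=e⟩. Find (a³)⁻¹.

The order of (a³) is 5 (smallest k with (a³)ᵏ = e), so (a³)⁻¹ = (a³)⁴ = a¹².
Check: (a³) · (a¹²) → (a³) · a¹² = e, giving e as required.

Answer: a¹²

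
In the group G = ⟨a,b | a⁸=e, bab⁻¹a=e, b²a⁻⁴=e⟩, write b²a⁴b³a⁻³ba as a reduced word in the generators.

Multiply left to right, reducing at each step:
  (a⁴) · a⁴ = e
  e · b³ = b⁻¹
  (b⁻¹) · a⁻³ = a³b⁻¹
  (a³b⁻¹) · b = a³
  (a³) · a = a⁴

Answer: a⁴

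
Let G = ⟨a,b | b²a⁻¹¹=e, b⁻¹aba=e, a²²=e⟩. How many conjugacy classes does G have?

The conjugacy classes (representative and size) are:
  [e] (size 1), [a²¹] (size 2), [a²] (size 2), [a³] (size 2), [a¹⁸] (size 2), [a¹⁷] (size 2), [a⁶] (size 2), [a⁷] (size 2), [a⁸] (size 2), [a¹³] (size 2), [a¹²] (size 2), [a¹¹] (size 1), [a¹⁰b] (size 11), [a⁷b] (size 11).
Class equation: 1 + 2 + 2 + 2 + 2 + 2 + 2 + 2 + 2 + 2 + 2 + 1 + 11 + 11 = 44 = |G|. So G has 14 conjugacy classes.

Answer: 14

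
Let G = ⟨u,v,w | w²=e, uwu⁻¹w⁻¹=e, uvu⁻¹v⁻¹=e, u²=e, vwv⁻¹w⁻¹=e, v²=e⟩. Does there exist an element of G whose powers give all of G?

|G| = 8, but the maximum element order in G is 2 < 8. No single element generates all of G, so G is not cyclic.

Answer: No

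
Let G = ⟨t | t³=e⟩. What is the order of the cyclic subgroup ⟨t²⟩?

|⟨t²⟩| equals the order of t². Compute successive powers until reaching e:
  (t²)¹ = t², (t²)² = t, (t²)³ = e.
The smallest positive k with (t²)ᵏ = e is 3, so |⟨t²⟩| = 3.

Answer: 3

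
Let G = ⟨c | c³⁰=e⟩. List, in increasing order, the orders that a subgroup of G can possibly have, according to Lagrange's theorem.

|G| = 30 = 2 · 3 · 5. By Lagrange's theorem the order of any subgroup divides 30; the divisors of 30 are 1, 2, 3, 5, 6, 10, 15, 30.

Answer: 1, 2, 3, 5, 6, 10, 15, 30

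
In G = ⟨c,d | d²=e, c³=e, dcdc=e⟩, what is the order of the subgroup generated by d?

|⟨d⟩| equals the order of d. Compute successive powers until reaching e:
  d¹ = d, d² = e.
The smallest positive k with dᵏ = e is 2, so |⟨d⟩| = 2.

Answer: 2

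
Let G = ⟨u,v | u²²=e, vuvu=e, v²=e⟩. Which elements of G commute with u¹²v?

⟨u¹²v⟩ ⊆ C_G(u¹²v) since powers of u¹²v commute with u¹²v; so |C_G(u¹²v)| ≥ |⟨u¹²v⟩| = 2.
By orbit–stabilizer, |C_G(u¹²v)| = |G| / |conj. class of u¹²v| = 44 / 11 = 4.
The 4 elements commuting with u¹²v are {e, u¹¹, uv, u¹²v}.

Answer: {e, u¹¹, uv, u¹²v}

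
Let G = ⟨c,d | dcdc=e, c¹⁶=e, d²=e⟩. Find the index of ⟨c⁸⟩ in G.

First find ord(c⁸) by computing successive powers:
  (c⁸)¹ = c⁸, (c⁸)² = e.
So |⟨c⁸⟩| = ord(c⁸) = 2. With |G| = 32, by Lagrange [G : ⟨c⁸⟩] = 32/2 = 16.

Answer: 16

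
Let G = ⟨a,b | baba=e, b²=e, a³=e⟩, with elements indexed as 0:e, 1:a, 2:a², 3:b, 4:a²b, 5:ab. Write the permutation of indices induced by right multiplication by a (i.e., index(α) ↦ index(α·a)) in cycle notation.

(0 1 2)(3 4 5)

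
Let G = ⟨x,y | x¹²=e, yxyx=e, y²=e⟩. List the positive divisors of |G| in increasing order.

|G| = 24 = 2³ · 3. By Lagrange's theorem the order of any subgroup divides 24; the divisors of 24 are 1, 2, 3, 4, 6, 8, 12, 24.

Answer: 1, 2, 3, 4, 6, 8, 12, 24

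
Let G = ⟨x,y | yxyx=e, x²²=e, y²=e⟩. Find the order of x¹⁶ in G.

Compute successive powers until reaching e:
  (x¹⁶)¹ = x¹⁶, (x¹⁶)² = x¹⁰, (x¹⁶)³ = x⁴, (x¹⁶)⁴ = x²⁰, (x¹⁶)⁵ = x¹⁴, (x¹⁶)⁶ = x⁸, (x¹⁶)⁷ = x², (x¹⁶)⁸ = x¹⁸, (x¹⁶)⁹ = x¹², (x¹⁶)¹⁰ = x⁶, (x¹⁶)¹¹ = e.
The smallest positive k with (x¹⁶)ᵏ = e is 11.

Answer: 11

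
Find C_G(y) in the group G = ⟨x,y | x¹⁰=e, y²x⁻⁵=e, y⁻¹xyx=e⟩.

⟨y⟩ ⊆ C_G(y) since powers of y commute with y; so |C_G(y)| ≥ |⟨y⟩| = 4.
By orbit–stabilizer, |C_G(y)| = |G| / |conj. class of y| = 20 / 5 = 4.
The 4 elements commuting with y are {e, x⁵, y, y⁻¹}.

Answer: {e, x⁵, y, y⁻¹}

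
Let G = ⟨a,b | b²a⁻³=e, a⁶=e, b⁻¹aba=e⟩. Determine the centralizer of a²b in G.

⟨a²b⟩ ⊆ C_G(a²b) since powers of a²b commute with a²b; so |C_G(a²b)| ≥ |⟨a²b⟩| = 4.
By orbit–stabilizer, |C_G(a²b)| = |G| / |conj. class of a²b| = 12 / 3 = 4.
The 4 elements commuting with a²b are {e, a³, a²b, a²b⁻¹}.

Answer: {e, a³, a²b, a²b⁻¹}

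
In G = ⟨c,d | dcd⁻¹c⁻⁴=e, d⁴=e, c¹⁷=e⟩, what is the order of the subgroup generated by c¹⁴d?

|⟨c¹⁴d⟩| equals the order of c¹⁴d. Compute successive powers until reaching e:
  (c¹⁴d)¹ = c¹⁴d, (c¹⁴d)² = c²d², (c¹⁴d)³ = c⁵d³, (c¹⁴d)⁴ = e.
The smallest positive k with (c¹⁴d)ᵏ = e is 4, so |⟨c¹⁴d⟩| = 4.

Answer: 4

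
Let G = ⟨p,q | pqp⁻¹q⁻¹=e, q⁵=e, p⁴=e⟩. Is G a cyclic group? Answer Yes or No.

|G| = 20. The element pq has order 20 (its powers give 20 distinct elements), so ⟨pq⟩ = G and G is cyclic.

Answer: Yes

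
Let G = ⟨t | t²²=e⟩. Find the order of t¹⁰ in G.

Compute successive powers until reaching e:
  (t¹⁰)¹ = t¹⁰, (t¹⁰)² = t²⁰, (t¹⁰)³ = t⁸, (t¹⁰)⁴ = t¹⁸, (t¹⁰)⁵ = t⁶, (t¹⁰)⁶ = t¹⁶, (t¹⁰)⁷ = t⁴, (t¹⁰)⁸ = t¹⁴, (t¹⁰)⁹ = t², (t¹⁰)¹⁰ = t¹², (t¹⁰)¹¹ = e.
The smallest positive k with (t¹⁰)ᵏ = e is 11.

Answer: 11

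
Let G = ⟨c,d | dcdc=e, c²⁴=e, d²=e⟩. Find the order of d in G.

Compute successive powers until reaching e:
  d¹ = d, d² = e.
The smallest positive k with dᵏ = e is 2.

Answer: 2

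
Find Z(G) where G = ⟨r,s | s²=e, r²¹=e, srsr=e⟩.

An element z ∈ Z(G) iff z commutes with every generator.
For example e is central: e·r = r = r·e; e·s = s = s·e.
Whereas r ∉ Z(G) since r·s = rs ≠ r²⁰s = s·r.
Checking each of the 42 elements this way gives Z(G) = {e}, of order 1.

Answer: {e}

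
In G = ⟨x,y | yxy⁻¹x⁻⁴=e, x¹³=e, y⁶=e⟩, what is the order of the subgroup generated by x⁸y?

|⟨x⁸y⟩| equals the order of x⁸y. Compute successive powers until reaching e:
  (x⁸y)¹ = x⁸y, (x⁸y)² = xy², (x⁸y)³ = x¹²y³, (x⁸y)⁴ = x⁴y⁴, (x⁸y)⁵ = x¹¹y⁵, (x⁸y)⁶ = e.
The smallest positive k with (x⁸y)ᵏ = e is 6, so |⟨x⁸y⟩| = 6.

Answer: 6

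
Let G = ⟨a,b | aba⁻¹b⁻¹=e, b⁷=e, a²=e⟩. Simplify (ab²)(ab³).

Compute (ab²) · (ab³) by multiplying left to right and reducing via the relations at each step:
  (ab²) · a = b²
  (b²) · b³ = b⁵

Answer: b⁵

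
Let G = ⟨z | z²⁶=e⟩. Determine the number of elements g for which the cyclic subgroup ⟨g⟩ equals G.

G is cyclic of order 26. An element generates G iff its order is 26, and a cyclic group of order 26 has exactly φ(26) = 12 such elements.

Answer: 12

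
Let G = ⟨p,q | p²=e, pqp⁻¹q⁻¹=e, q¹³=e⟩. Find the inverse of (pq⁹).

The order of (pq⁹) is 26 (smallest k with (pq⁹)ᵏ = e), so (pq⁹)⁻¹ = (pq⁹)²⁵ = pq⁴.
Check: (pq⁹) · (pq⁴) → (pq⁹) · p = q⁹;   (q⁹) · q⁴ = e, giving e as required.

Answer: pq⁴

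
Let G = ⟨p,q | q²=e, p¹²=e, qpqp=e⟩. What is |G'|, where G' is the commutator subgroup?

G' = [G, G] is generated by all commutators. The generator-pair commutators are: [p, q] = p².
The subgroup they normally generate is {e, p², p⁴, p⁶, p⁸, p¹⁰}, of order 6.
Check: |G/G'| = 24/6 = 4 is the order of the abelianisation.

Answer: 6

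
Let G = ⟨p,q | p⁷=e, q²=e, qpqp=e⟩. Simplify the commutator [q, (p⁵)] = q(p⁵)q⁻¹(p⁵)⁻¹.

[q, (p⁵)] = q·(p⁵)·q⁻¹·(p⁵)⁻¹.
  q · (p⁵) = p²q
  (p²q) · q = p²
  (p²) · (p²) = p⁴

Answer: p⁴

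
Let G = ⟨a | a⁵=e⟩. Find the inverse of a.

The order of a is 5 (smallest k with aᵏ = e), so a⁻¹ = a⁴ = a⁴.
Check: a · (a⁴) → a · a⁴ = e, giving e as required.

Answer: a⁴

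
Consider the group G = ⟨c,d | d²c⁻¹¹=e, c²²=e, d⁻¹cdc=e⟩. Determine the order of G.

Enumerate words in the generators, reducing via the relations: the distinct elements are
  {c, d, e, cd, c², c³, c⁴, c⁵, c⁶, c⁷, c⁸, c⁹, c²d, c²¹, c²⁰, c³d, c¹², c¹³, c¹¹, c¹⁰, c¹⁴, c¹⁵, c¹⁶, c¹⁷, c¹⁸, c¹⁹, c⁴d, c⁵d, c⁶d, c⁷d, c⁸d, c⁹d, d⁻¹, cd⁻¹, c¹⁰d, c²d⁻¹, c³d⁻¹, c⁴d⁻¹, c⁵d⁻¹, c⁶d⁻¹, c⁷d⁻¹, c⁸d⁻¹, c⁹d⁻¹, c¹⁰d⁻¹}.
No further products give new elements, so |G| = 44.

Answer: 44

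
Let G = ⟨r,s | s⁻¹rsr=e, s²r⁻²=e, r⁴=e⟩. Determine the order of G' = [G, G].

G' = [G, G] is generated by all commutators. The generator-pair commutators are: [r, s] = r².
The subgroup they normally generate is {e, r²}, of order 2.
Check: |G/G'| = 8/2 = 4 is the order of the abelianisation.

Answer: 2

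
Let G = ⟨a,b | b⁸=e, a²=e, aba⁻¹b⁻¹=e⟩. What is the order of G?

Enumerate words in the generators, reducing via the relations: the distinct elements are
  {a, b, e, ab, b², b³, b⁴, b⁵, b⁶, b⁷, ab², ab³, ab⁴, ab⁵, ab⁶, ab⁷}.
No further products give new elements, so |G| = 16.

Answer: 16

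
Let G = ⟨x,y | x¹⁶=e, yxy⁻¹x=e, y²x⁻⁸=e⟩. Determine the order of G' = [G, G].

G' = [G, G] is generated by all commutators. The generator-pair commutators are: [x, y] = x².
The subgroup they normally generate is {e, x², x⁴, x⁶, x⁸, x¹⁰, x¹², x¹⁴}, of order 8.
Check: |G/G'| = 32/8 = 4 is the order of the abelianisation.

Answer: 8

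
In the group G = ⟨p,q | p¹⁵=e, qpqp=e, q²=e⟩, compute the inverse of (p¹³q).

The order of (p¹³q) is 2 (smallest k with (p¹³q)ᵏ = e), so (p¹³q)⁻¹ = (p¹³q)¹ = p¹³q.
Check: (p¹³q) · (p¹³q) → (p¹³q) · p¹³ = q;   q · q = e, giving e as required.

Answer: p¹³q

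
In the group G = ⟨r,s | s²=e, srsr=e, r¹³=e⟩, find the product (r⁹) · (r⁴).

Compute (r⁹) · (r⁴) by multiplying left to right and reducing via the relations at each step:
  (r⁹) · r⁴ = e

Answer: e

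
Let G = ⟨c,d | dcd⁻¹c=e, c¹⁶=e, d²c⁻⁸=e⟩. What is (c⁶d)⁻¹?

The order of (c⁶d) is 4 (smallest k with (c⁶d)ᵏ = e), so (c⁶d)⁻¹ = (c⁶d)³ = c⁶d⁻¹.
Check: (c⁶d) · (c⁶d⁻¹) → (c⁶d) · c⁶ = d;   d · d⁻¹ = e, giving e as required.

Answer: c⁶d⁻¹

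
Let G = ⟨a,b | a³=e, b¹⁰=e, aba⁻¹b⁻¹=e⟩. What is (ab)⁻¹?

The order of (ab) is 30 (smallest k with (ab)ᵏ = e), so (ab)⁻¹ = (ab)²⁹ = a²b⁹.
Check: (ab) · (a²b⁹) → (ab) · a² = b;   b · b⁹ = e, giving e as required.

Answer: a²b⁹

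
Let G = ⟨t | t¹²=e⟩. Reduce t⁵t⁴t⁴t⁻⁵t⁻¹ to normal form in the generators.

Multiply left to right, reducing at each step:
  (t⁵) · t⁴ = t⁹
  (t⁹) · t⁴ = t
  t · t⁻⁵ = t⁸
  (t⁸) · t⁻¹ = t⁷

Answer: t⁷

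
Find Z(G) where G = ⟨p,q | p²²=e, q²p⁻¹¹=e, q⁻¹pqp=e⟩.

An element z ∈ Z(G) iff z commutes with every generator.
For example p¹¹ is central: (p¹¹)·p = p¹² = p·(p¹¹); (p¹¹)·q = q⁻¹ = q·(p¹¹).
Whereas p ∉ Z(G) since p·q = pq ≠ p¹⁰q⁻¹ = q·p.
Checking each of the 44 elements this way gives Z(G) = {e, p¹¹}, of order 2.

Answer: {e, p¹¹}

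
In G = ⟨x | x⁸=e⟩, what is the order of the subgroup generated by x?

|⟨x⟩| equals the order of x. Compute successive powers until reaching e:
  x¹ = x, x² = x², x³ = x³, x⁴ = x⁴, x⁵ = x⁵, x⁶ = x⁶, x⁷ = x⁷, x⁸ = e.
The smallest positive k with xᵏ = e is 8, so |⟨x⟩| = 8.

Answer: 8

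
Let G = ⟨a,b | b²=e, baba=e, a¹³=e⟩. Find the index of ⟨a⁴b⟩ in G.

First find ord(a⁴b) by computing successive powers:
  (a⁴b)¹ = a⁴b, (a⁴b)² = e.
So |⟨a⁴b⟩| = ord(a⁴b) = 2. With |G| = 26, by Lagrange [G : ⟨a⁴b⟩] = 26/2 = 13.

Answer: 13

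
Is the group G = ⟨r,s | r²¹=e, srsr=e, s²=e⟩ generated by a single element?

Every cyclic group is abelian. But r·s = rs while s·r = r²⁰s, so r·s ≠ s·r and G is not abelian. Hence G is not cyclic.

Answer: No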